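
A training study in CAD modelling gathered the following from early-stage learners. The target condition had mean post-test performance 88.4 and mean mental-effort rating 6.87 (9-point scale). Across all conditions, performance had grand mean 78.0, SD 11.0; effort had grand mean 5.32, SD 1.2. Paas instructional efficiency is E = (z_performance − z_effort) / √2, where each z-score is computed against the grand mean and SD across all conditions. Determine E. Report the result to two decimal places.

z_performance = (88.4 − 78.0) / 11.0 = 10.4000 / 11.0 = 0.9455.
z_effort = (6.87 − 5.32) / 1.2 = 1.5500 / 1.2 = 1.2917.
z_P − z_E = 0.9455 − 1.2917 = -0.3462.
E = -0.3462 / √2 = -0.3462 / 1.41421 = -0.2448 ≈ -0.24.

-0.24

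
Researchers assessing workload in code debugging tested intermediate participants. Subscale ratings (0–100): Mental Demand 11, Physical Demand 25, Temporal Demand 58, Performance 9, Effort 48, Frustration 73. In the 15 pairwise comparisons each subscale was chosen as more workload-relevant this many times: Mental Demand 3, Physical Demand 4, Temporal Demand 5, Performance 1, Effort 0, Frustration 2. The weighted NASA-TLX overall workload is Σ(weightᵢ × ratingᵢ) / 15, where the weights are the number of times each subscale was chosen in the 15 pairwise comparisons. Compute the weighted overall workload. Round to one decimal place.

38.5

The tallies are the weights (they sum to 15).
Weighted sum = 3·11 + 4·25 + 5·58 + 1·9 + 0·48 + 2·73
            = 33 + 100 + 290 + 9 + 0 + 146 = 578.
Overall workload = 578 / 15 = 38.5333 ≈ 38.5.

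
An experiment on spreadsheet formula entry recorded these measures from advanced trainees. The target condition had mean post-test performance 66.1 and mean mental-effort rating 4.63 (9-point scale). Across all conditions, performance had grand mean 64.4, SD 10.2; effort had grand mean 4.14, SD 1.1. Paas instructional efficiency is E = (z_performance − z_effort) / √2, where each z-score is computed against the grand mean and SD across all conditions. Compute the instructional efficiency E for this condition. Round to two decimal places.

-0.20

z_performance = (66.1 − 64.4) / 10.2 = 1.7000 / 10.2 = 0.1667.
z_effort = (4.63 − 4.14) / 1.1 = 0.4900 / 1.1 = 0.4455.
z_P − z_E = 0.1667 − 0.4455 = -0.2788.
E = -0.2788 / √2 = -0.2788 / 1.41421 = -0.1971 ≈ -0.20.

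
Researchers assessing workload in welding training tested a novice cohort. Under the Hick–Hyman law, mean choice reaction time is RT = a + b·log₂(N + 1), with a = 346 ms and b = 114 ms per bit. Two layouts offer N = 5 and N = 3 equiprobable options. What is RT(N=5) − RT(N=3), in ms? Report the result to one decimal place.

66.7

RT(5) = 346 + 114·log₂(6) = 346 + 114·2.5850 = 640.6900 ms.
RT(3) = 346 + 114·log₂(4) = 346 + 114·2.0000 = 574.0000 ms.
Difference = 640.6900 − 574.0000 = 66.6900 ≈ 66.7 ms.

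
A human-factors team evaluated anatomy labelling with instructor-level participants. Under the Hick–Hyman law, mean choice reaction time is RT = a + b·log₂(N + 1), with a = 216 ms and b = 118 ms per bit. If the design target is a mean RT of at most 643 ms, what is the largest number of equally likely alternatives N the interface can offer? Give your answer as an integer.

11

Set 216 + 118·log₂(N + 1) ≤ 643.
log₂(N + 1) ≤ (643 − 216) / 118 = 3.6186.
N + 1 ≤ 2^3.6186 = 12.2831.
N ≤ 11.2831, so the largest integer N is 11.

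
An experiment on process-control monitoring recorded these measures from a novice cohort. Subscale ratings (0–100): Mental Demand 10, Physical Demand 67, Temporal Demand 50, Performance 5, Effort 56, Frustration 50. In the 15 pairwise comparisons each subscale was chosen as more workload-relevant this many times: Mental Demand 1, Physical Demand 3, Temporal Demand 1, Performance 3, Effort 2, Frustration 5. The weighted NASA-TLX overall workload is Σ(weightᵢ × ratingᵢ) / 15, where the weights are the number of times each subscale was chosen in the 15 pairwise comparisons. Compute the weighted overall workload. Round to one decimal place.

The tallies are the weights (they sum to 15).
Weighted sum = 1·10 + 3·67 + 1·50 + 3·5 + 2·56 + 5·50
            = 10 + 201 + 50 + 15 + 112 + 250 = 638.
Overall workload = 638 / 15 = 42.5333 ≈ 42.5.

42.5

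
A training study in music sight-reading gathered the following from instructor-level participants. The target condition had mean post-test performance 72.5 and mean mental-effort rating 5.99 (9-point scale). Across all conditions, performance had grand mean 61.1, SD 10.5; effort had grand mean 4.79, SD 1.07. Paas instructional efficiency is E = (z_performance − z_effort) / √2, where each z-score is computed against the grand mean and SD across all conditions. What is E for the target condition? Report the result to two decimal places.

-0.03

z_performance = (72.5 − 61.1) / 10.5 = 11.4000 / 10.5 = 1.0857.
z_effort = (5.99 − 4.79) / 1.07 = 1.2000 / 1.07 = 1.1215.
z_P − z_E = 1.0857 − 1.1215 = -0.0358.
E = -0.0358 / √2 = -0.0358 / 1.41421 = -0.0253 ≈ -0.03.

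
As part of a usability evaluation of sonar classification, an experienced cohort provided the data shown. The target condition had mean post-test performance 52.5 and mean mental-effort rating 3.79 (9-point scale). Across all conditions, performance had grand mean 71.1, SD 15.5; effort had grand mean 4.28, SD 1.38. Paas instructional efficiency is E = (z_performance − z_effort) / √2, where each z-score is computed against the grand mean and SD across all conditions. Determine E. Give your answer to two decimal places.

z_performance = (52.5 − 71.1) / 15.5 = -18.6000 / 15.5 = -1.2000.
z_effort = (3.79 − 4.28) / 1.38 = -0.4900 / 1.38 = -0.3551.
z_P − z_E = -1.2000 − (-0.3551) = -0.8449.
E = -0.8449 / √2 = -0.8449 / 1.41421 = -0.5974 ≈ -0.60.

-0.60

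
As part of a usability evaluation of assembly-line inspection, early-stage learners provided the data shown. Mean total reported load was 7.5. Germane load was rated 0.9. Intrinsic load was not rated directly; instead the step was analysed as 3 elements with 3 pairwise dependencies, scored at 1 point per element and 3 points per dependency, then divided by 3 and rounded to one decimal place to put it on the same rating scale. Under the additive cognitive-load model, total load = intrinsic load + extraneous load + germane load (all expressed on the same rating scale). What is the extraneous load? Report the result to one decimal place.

2.6

Intrinsic (element-interactivity): (3 × 1 + 3 × 3) / 3 = 12 / 3 = 4.0000 → 4.0.
extraneous load = total − intrinsic − germane
             = 7.5 − 4.0 − 0.9 = 2.6.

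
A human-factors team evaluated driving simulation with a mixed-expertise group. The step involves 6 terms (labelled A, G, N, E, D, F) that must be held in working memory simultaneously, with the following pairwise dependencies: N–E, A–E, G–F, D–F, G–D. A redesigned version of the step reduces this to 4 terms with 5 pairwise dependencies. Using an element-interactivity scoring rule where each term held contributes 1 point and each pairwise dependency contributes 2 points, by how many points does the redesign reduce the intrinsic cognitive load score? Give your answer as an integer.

Original: 6 × 1 + 5 × 2 = 6 + 10 = 16.
Redesigned: 4 × 1 + 5 × 2 = 4 + 10 = 14.
Reduction = 16 − 14 = 2.

2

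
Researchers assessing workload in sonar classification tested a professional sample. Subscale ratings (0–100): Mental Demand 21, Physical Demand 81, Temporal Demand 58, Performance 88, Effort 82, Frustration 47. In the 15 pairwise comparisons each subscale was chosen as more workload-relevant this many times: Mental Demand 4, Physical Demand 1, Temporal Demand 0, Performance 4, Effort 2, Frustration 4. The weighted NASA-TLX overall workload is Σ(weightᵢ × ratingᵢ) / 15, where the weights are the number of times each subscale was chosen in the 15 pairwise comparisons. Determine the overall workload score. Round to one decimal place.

57.9

The tallies are the weights (they sum to 15).
Weighted sum = 4·21 + 1·81 + 0·58 + 4·88 + 2·82 + 4·47
            = 84 + 81 + 0 + 352 + 164 + 188 = 869.
Overall workload = 869 / 15 = 57.9333 ≈ 57.9.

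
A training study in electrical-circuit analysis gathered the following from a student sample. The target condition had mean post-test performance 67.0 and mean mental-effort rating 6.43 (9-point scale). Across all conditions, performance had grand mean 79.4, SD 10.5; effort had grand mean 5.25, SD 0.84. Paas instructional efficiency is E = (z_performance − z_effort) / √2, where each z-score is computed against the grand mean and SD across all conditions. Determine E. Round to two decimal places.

z_performance = (67.0 − 79.4) / 10.5 = -12.4000 / 10.5 = -1.1810.
z_effort = (6.43 − 5.25) / 0.84 = 1.1800 / 0.84 = 1.4048.
z_P − z_E = -1.1810 − 1.4048 = -2.5858.
E = -2.5858 / √2 = -2.5858 / 1.41421 = -1.8284 ≈ -1.83.

-1.83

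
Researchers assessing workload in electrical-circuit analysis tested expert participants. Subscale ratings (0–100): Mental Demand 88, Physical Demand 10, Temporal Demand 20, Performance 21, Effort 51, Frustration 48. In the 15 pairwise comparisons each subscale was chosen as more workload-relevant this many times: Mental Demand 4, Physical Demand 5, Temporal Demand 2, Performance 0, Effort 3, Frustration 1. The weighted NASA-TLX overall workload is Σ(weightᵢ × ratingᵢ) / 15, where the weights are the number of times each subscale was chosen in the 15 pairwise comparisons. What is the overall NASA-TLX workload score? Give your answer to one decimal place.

42.9

The tallies are the weights (they sum to 15).
Weighted sum = 4·88 + 5·10 + 2·20 + 0·21 + 3·51 + 1·48
            = 352 + 50 + 40 + 0 + 153 + 48 = 643.
Overall workload = 643 / 15 = 42.8667 ≈ 42.9.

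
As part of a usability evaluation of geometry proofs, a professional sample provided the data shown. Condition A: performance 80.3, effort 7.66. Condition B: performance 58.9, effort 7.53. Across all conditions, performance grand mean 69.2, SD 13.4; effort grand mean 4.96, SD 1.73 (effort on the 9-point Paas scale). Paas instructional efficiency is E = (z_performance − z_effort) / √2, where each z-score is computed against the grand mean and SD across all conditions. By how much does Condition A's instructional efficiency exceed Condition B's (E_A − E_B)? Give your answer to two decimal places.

Condition A: z_P = (80.3 − 69.2)/13.4 = 0.8284; z_E = (7.66 − 4.96)/1.73 = 1.5607; E_A = (0.8284 − 1.5607)/√2 = -0.5178.
Condition B: z_P = (58.9 − 69.2)/13.4 = -0.7687; z_E = (7.53 − 4.96)/1.73 = 1.4855; E_B = (-0.7687 − 1.4855)/√2 = -1.5940.
E_A − E_B = -0.5178 − (-1.5940) = 1.0762 ≈ 1.08.

1.08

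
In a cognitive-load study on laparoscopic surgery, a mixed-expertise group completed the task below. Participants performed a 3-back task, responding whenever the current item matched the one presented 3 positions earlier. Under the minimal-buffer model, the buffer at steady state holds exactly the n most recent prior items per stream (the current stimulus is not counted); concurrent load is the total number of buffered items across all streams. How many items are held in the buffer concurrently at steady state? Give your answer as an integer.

3

The buffer holds the 3 most recent prior items.
Steady-state concurrent load = 3 items.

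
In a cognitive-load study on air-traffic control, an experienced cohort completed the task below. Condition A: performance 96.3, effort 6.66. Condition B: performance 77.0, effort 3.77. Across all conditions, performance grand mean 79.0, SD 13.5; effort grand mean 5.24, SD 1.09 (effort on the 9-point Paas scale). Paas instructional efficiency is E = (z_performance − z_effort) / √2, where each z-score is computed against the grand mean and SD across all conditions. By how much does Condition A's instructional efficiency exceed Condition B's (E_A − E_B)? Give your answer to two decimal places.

Condition A: z_P = (96.3 − 79.0)/13.5 = 1.2815; z_E = (6.66 − 5.24)/1.09 = 1.3028; E_A = (1.2815 − 1.3028)/√2 = -0.0151.
Condition B: z_P = (77.0 − 79.0)/13.5 = -0.1481; z_E = (3.77 − 5.24)/1.09 = -1.3486; E_B = (-0.1481 − (-1.3486))/√2 = 0.8489.
E_A − E_B = -0.0151 − 0.8489 = -0.8640 ≈ -0.86.

-0.86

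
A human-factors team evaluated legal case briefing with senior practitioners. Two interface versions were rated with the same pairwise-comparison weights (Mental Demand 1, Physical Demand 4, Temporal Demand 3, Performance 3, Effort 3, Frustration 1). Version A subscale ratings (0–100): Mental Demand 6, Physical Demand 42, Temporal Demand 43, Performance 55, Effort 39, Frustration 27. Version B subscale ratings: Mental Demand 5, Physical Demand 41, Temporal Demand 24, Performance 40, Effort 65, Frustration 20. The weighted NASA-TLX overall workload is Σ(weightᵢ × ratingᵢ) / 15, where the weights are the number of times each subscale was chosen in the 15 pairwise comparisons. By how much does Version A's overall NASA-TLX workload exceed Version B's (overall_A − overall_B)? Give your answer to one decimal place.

2.4

Version A weighted sum = 1·6 + 4·42 + 3·43 + 3·55 + 3·39 + 1·27 = 6 + 168 + 129 + 165 + 117 + 27 = 612; overall_A = 612/15 = 40.8000.
Version B weighted sum = 1·5 + 4·41 + 3·24 + 3·40 + 3·65 + 1·20 = 5 + 164 + 72 + 120 + 195 + 20 = 576; overall_B = 576/15 = 38.4000.
Difference = 40.8000 − 38.4000 = 2.4000 ≈ 2.4.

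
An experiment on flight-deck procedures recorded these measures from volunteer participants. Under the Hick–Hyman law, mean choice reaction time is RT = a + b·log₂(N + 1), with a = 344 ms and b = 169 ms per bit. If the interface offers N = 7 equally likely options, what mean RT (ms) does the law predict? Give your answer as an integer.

851

log₂(7 + 1) = log₂(8) = 3.0000.
RT = 344 + 169 × 3.0000 = 344 + 507.0000 = 851.0000 ms.
≈ 851 ms.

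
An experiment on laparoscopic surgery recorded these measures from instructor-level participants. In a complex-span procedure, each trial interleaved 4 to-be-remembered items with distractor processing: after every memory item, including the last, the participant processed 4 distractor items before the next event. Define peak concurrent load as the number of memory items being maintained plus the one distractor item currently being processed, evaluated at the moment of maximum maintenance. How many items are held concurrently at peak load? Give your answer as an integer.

5

Maintenance is greatest during the distractor(s) after memory item 4: all 4 memory items are being held.
One distractor item is concurrently being processed.
Peak concurrent load = 4 + 1 = 5 items.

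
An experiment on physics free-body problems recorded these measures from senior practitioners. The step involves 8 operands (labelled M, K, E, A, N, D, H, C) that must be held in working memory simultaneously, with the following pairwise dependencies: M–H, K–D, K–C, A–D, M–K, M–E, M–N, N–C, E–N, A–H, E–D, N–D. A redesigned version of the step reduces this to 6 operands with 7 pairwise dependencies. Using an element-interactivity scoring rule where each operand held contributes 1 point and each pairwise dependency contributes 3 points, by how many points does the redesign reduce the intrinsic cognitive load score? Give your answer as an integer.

Original: 8 × 1 + 12 × 3 = 8 + 36 = 44.
Redesigned: 6 × 1 + 7 × 3 = 6 + 21 = 27.
Reduction = 44 − 27 = 17.

17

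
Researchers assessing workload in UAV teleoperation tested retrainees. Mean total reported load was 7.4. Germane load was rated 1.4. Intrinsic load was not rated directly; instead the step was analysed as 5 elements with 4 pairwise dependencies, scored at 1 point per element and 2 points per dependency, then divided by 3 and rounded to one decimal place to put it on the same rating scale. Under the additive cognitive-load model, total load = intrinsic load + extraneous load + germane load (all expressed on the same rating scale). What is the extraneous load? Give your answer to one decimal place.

Intrinsic (element-interactivity): (5 × 1 + 4 × 2) / 3 = 13 / 3 = 4.3333 → 4.3.
extraneous load = total − intrinsic − germane
             = 7.4 − 4.3 − 1.4 = 1.7.

1.7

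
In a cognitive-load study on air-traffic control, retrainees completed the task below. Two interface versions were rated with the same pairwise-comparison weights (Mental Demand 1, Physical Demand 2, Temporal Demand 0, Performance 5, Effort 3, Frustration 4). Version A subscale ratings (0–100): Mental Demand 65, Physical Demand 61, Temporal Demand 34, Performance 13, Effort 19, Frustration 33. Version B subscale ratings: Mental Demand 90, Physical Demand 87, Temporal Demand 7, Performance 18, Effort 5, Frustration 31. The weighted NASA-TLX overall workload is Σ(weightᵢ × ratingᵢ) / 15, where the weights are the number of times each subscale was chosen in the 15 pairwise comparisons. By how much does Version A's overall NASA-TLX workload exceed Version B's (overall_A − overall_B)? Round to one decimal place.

-3.5

Version A weighted sum = 1·65 + 2·61 + 0·34 + 5·13 + 3·19 + 4·33 = 65 + 122 + 0 + 65 + 57 + 132 = 441; overall_A = 441/15 = 29.4000.
Version B weighted sum = 1·90 + 2·87 + 0·7 + 5·18 + 3·5 + 4·31 = 90 + 174 + 0 + 90 + 15 + 124 = 493; overall_B = 493/15 = 32.8667.
Difference = 29.4000 − 32.8667 = -3.4667 ≈ -3.5.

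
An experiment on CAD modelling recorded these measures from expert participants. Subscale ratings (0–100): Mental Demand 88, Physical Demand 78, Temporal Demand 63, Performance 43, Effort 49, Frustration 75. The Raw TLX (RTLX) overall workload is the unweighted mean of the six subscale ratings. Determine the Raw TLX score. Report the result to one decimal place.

66.0

Sum of ratings = 88 + 78 + 63 + 43 + 49 + 75 = 396.
RTLX = 396 / 6 = 66.0000 ≈ 66.0.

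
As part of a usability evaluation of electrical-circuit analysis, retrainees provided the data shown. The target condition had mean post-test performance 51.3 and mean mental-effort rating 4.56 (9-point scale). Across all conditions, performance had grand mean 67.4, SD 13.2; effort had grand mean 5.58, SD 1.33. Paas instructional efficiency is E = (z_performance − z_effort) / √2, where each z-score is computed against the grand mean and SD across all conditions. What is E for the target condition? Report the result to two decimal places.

z_performance = (51.3 − 67.4) / 13.2 = -16.1000 / 13.2 = -1.2197.
z_effort = (4.56 − 5.58) / 1.33 = -1.0200 / 1.33 = -0.7669.
z_P − z_E = -1.2197 − (-0.7669) = -0.4528.
E = -0.4528 / √2 = -0.4528 / 1.41421 = -0.3202 ≈ -0.32.

-0.32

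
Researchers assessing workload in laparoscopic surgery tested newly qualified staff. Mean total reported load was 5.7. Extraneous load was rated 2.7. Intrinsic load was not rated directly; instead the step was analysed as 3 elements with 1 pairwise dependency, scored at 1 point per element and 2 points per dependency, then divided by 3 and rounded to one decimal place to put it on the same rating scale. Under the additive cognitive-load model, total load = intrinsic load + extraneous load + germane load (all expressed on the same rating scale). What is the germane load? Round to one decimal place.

Intrinsic (element-interactivity): (3 × 1 + 1 × 2) / 3 = 5 / 3 = 1.6667 → 1.7.
germane load = total − intrinsic − extraneous
             = 5.7 − 1.7 − 2.7 = 1.3.

1.3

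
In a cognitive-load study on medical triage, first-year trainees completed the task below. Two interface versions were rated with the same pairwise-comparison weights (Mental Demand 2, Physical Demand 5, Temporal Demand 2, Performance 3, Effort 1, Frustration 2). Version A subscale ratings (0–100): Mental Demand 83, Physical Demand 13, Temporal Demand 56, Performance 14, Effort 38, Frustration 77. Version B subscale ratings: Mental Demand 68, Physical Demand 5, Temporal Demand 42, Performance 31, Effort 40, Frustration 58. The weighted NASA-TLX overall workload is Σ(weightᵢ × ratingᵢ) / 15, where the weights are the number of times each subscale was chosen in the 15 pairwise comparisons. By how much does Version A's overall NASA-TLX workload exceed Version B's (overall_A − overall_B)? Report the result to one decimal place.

Version A weighted sum = 2·83 + 5·13 + 2·56 + 3·14 + 1·38 + 2·77 = 166 + 65 + 112 + 42 + 38 + 154 = 577; overall_A = 577/15 = 38.4667.
Version B weighted sum = 2·68 + 5·5 + 2·42 + 3·31 + 1·40 + 2·58 = 136 + 25 + 84 + 93 + 40 + 116 = 494; overall_B = 494/15 = 32.9333.
Difference = 38.4667 − 32.9333 = 5.5334 ≈ 5.5.

5.5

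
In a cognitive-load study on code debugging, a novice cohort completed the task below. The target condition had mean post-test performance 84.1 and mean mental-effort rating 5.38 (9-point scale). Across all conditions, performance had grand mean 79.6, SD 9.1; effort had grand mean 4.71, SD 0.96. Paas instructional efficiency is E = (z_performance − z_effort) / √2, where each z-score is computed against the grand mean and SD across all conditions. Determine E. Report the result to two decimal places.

-0.14

z_performance = (84.1 − 79.6) / 9.1 = 4.5000 / 9.1 = 0.4945.
z_effort = (5.38 − 4.71) / 0.96 = 0.6700 / 0.96 = 0.6979.
z_P − z_E = 0.4945 − 0.6979 = -0.2034.
E = -0.2034 / √2 = -0.2034 / 1.41421 = -0.1438 ≈ -0.14.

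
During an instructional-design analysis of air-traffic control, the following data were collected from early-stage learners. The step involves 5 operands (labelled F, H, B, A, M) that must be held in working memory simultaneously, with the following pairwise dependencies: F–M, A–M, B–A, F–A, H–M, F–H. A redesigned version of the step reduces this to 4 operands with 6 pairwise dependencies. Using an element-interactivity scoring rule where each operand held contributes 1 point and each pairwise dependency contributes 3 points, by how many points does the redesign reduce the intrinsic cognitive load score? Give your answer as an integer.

Original: 5 × 1 + 6 × 3 = 5 + 18 = 23.
Redesigned: 4 × 1 + 6 × 3 = 4 + 18 = 22.
Reduction = 23 − 22 = 1.

1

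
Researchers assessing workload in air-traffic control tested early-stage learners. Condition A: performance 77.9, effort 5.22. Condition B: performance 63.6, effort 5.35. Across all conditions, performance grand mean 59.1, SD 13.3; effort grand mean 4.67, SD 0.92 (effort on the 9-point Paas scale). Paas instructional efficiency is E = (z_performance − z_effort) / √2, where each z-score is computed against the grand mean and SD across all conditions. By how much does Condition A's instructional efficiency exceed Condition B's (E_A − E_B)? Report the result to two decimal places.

Condition A: z_P = (77.9 − 59.1)/13.3 = 1.4135; z_E = (5.22 − 4.67)/0.92 = 0.5978; E_A = (1.4135 − 0.5978)/√2 = 0.5768.
Condition B: z_P = (63.6 − 59.1)/13.3 = 0.3383; z_E = (5.35 − 4.67)/0.92 = 0.7391; E_B = (0.3383 − 0.7391)/√2 = -0.2834.
E_A − E_B = 0.5768 − (-0.2834) = 0.8602 ≈ 0.86.

0.86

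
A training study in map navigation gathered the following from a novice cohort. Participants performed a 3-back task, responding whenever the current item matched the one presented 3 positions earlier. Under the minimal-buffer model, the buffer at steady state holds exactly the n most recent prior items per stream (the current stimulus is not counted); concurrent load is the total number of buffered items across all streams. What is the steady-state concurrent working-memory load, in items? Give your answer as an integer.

The buffer holds the 3 most recent prior items.
Steady-state concurrent load = 3 items.

3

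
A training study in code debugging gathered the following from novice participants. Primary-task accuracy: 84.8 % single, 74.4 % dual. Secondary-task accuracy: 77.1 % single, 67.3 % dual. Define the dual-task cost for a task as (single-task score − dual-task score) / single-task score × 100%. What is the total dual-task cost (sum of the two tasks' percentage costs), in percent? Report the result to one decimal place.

25.0

Primary cost = (84.8 − 74.4) / 84.8 × 100% = 12.2642%.
Secondary cost = (77.1 − 67.3) / 77.1 × 100% = 12.7108%.
Total = 12.2642% + 12.7108% = 24.9750% ≈ 25.0%.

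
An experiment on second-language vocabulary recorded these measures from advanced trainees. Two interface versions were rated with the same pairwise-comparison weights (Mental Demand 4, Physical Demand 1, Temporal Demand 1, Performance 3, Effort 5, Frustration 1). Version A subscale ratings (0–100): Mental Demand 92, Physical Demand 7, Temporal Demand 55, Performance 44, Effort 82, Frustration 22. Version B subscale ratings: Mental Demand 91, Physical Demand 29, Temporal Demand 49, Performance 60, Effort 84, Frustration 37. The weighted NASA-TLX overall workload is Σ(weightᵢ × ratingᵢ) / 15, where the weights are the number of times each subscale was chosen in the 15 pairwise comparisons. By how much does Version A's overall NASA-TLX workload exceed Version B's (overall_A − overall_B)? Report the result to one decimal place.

Version A weighted sum = 4·92 + 1·7 + 1·55 + 3·44 + 5·82 + 1·22 = 368 + 7 + 55 + 132 + 410 + 22 = 994; overall_A = 994/15 = 66.2667.
Version B weighted sum = 4·91 + 1·29 + 1·49 + 3·60 + 5·84 + 1·37 = 364 + 29 + 49 + 180 + 420 + 37 = 1079; overall_B = 1079/15 = 71.9333.
Difference = 66.2667 − 71.9333 = -5.6666 ≈ -5.7.

-5.7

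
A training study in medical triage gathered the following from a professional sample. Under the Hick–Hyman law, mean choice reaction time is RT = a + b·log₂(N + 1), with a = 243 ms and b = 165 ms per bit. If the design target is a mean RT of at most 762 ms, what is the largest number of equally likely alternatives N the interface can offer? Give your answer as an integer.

7

Set 243 + 165·log₂(N + 1) ≤ 762.
log₂(N + 1) ≤ (762 − 243) / 165 = 3.1455.
N + 1 ≤ 2^3.1455 = 8.8489.
N ≤ 7.8489, so the largest integer N is 7.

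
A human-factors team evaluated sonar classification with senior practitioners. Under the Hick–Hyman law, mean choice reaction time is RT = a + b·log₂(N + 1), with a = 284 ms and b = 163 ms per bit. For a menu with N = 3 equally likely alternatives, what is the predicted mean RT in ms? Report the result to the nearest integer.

610

log₂(3 + 1) = log₂(4) = 2.0000.
RT = 284 + 163 × 2.0000 = 284 + 326.0000 = 610.0000 ms.
≈ 610 ms.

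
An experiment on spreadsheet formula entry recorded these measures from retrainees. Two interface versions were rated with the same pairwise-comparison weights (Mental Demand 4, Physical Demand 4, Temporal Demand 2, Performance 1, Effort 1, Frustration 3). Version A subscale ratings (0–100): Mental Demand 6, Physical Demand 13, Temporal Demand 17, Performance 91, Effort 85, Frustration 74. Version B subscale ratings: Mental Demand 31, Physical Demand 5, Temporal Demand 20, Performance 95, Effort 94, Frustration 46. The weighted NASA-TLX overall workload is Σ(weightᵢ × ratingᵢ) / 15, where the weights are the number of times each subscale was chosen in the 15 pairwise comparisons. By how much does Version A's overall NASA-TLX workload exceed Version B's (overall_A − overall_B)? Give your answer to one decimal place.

Version A weighted sum = 4·6 + 4·13 + 2·17 + 1·91 + 1·85 + 3·74 = 24 + 52 + 34 + 91 + 85 + 222 = 508; overall_A = 508/15 = 33.8667.
Version B weighted sum = 4·31 + 4·5 + 2·20 + 1·95 + 1·94 + 3·46 = 124 + 20 + 40 + 95 + 94 + 138 = 511; overall_B = 511/15 = 34.0667.
Difference = 33.8667 − 34.0667 = -0.2000 ≈ -0.2.

-0.2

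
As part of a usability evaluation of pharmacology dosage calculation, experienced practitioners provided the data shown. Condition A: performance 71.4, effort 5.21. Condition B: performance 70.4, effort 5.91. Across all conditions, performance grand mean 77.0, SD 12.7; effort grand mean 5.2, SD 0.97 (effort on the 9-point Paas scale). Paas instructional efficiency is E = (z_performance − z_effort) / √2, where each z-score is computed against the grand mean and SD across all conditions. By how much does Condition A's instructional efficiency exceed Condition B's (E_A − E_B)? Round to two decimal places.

0.57

Condition A: z_P = (71.4 − 77.0)/12.7 = -0.4409; z_E = (5.21 − 5.2)/0.97 = 0.0103; E_A = (-0.4409 − 0.0103)/√2 = -0.3190.
Condition B: z_P = (70.4 − 77.0)/12.7 = -0.5197; z_E = (5.91 − 5.2)/0.97 = 0.7320; E_B = (-0.5197 − 0.7320)/√2 = -0.8851.
E_A − E_B = -0.3190 − (-0.8851) = 0.5661 ≈ 0.57.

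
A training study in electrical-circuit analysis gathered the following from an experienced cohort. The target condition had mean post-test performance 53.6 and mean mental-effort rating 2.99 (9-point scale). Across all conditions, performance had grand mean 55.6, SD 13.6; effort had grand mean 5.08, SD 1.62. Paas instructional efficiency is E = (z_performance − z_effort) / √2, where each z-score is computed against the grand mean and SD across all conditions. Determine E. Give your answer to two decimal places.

z_performance = (53.6 − 55.6) / 13.6 = -2.0000 / 13.6 = -0.1471.
z_effort = (2.99 − 5.08) / 1.62 = -2.0900 / 1.62 = -1.2901.
z_P − z_E = -0.1471 − (-1.2901) = 1.1430.
E = 1.1430 / √2 = 1.1430 / 1.41421 = 0.8082 ≈ 0.81.

0.81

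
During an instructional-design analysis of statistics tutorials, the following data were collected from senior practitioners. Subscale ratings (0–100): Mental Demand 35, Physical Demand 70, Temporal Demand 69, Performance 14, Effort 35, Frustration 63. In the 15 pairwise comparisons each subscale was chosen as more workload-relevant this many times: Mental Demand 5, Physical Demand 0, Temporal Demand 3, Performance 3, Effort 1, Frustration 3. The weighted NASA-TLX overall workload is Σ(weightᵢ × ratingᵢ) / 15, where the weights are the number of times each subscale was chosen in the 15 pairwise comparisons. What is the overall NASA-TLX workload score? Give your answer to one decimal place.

The tallies are the weights (they sum to 15).
Weighted sum = 5·35 + 0·70 + 3·69 + 3·14 + 1·35 + 3·63
            = 175 + 0 + 207 + 42 + 35 + 189 = 648.
Overall workload = 648 / 15 = 43.2000 ≈ 43.2.

43.2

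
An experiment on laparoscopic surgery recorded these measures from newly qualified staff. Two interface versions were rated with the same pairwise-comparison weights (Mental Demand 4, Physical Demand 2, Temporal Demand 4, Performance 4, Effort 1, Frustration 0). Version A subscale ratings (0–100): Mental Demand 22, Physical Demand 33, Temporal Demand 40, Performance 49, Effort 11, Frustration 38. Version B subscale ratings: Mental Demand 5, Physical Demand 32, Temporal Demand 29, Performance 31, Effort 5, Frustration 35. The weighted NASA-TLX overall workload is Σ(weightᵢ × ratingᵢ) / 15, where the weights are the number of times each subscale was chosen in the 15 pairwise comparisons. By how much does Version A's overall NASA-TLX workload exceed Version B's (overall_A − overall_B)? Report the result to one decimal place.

12.8

Version A weighted sum = 4·22 + 2·33 + 4·40 + 4·49 + 1·11 + 0·38 = 88 + 66 + 160 + 196 + 11 + 0 = 521; overall_A = 521/15 = 34.7333.
Version B weighted sum = 4·5 + 2·32 + 4·29 + 4·31 + 1·5 + 0·35 = 20 + 64 + 116 + 124 + 5 + 0 = 329; overall_B = 329/15 = 21.9333.
Difference = 34.7333 − 21.9333 = 12.8000 ≈ 12.8.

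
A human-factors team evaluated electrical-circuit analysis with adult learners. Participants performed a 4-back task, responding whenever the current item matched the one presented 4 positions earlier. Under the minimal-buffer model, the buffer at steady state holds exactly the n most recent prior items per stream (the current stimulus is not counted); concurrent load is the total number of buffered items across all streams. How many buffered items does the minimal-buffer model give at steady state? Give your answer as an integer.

4

The buffer holds the 4 most recent prior items.
Steady-state concurrent load = 4 items.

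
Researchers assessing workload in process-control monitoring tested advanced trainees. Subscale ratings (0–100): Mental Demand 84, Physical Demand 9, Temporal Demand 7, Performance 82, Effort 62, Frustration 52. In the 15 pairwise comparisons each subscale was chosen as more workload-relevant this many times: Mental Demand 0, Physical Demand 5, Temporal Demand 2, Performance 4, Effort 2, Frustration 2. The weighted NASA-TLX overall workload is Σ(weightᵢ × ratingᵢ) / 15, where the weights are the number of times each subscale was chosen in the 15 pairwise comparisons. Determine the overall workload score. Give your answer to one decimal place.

41.0

The tallies are the weights (they sum to 15).
Weighted sum = 0·84 + 5·9 + 2·7 + 4·82 + 2·62 + 2·52
            = 0 + 45 + 14 + 328 + 124 + 104 = 615.
Overall workload = 615 / 15 = 41.0000 ≈ 41.0.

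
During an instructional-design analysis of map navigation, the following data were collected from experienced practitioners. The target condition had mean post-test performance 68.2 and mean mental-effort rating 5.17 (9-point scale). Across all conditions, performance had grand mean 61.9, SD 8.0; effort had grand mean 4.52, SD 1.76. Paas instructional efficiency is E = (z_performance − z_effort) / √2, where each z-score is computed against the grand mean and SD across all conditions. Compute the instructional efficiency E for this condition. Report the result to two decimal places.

z_performance = (68.2 − 61.9) / 8.0 = 6.3000 / 8.0 = 0.7875.
z_effort = (5.17 − 4.52) / 1.76 = 0.6500 / 1.76 = 0.3693.
z_P − z_E = 0.7875 − 0.3693 = 0.4182.
E = 0.4182 / √2 = 0.4182 / 1.41421 = 0.2957 ≈ 0.30.

0.30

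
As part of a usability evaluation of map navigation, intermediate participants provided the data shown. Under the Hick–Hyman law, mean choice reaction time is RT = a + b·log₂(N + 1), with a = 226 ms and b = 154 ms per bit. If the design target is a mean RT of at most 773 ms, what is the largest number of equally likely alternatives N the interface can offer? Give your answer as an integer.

10

Set 226 + 154·log₂(N + 1) ≤ 773.
log₂(N + 1) ≤ (773 − 226) / 154 = 3.5519.
N + 1 ≤ 2^3.5519 = 11.7281.
N ≤ 10.7281, so the largest integer N is 10.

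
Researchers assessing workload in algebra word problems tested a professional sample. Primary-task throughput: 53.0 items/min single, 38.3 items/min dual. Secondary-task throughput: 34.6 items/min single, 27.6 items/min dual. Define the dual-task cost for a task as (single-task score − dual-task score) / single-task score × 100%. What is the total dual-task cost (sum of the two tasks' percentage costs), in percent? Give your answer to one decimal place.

48.0

Primary cost = (53.0 − 38.3) / 53.0 × 100% = 27.7358%.
Secondary cost = (34.6 − 27.6) / 34.6 × 100% = 20.2312%.
Total = 27.7358% + 20.2312% = 47.9670% ≈ 48.0%.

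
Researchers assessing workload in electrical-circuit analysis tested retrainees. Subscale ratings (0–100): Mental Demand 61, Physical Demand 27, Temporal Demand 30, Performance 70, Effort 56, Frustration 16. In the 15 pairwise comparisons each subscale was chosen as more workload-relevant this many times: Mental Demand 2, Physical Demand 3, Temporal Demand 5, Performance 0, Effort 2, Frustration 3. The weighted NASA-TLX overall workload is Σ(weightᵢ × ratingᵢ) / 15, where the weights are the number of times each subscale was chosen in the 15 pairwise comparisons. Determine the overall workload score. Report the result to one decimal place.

The tallies are the weights (they sum to 15).
Weighted sum = 2·61 + 3·27 + 5·30 + 0·70 + 2·56 + 3·16
            = 122 + 81 + 150 + 0 + 112 + 48 = 513.
Overall workload = 513 / 15 = 34.2000 ≈ 34.2.

34.2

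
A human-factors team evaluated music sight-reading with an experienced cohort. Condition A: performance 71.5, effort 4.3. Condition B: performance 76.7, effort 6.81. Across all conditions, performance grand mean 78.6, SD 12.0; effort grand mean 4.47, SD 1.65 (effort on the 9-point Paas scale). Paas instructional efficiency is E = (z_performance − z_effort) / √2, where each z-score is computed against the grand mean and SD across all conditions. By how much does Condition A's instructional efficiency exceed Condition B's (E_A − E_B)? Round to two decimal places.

Condition A: z_P = (71.5 − 78.6)/12.0 = -0.5917; z_E = (4.3 − 4.47)/1.65 = -0.1030; E_A = (-0.5917 − (-0.1030))/√2 = -0.3456.
Condition B: z_P = (76.7 − 78.6)/12.0 = -0.1583; z_E = (6.81 − 4.47)/1.65 = 1.4182; E_B = (-0.1583 − 1.4182)/√2 = -1.1148.
E_A − E_B = -0.3456 − (-1.1148) = 0.7692 ≈ 0.77.

0.77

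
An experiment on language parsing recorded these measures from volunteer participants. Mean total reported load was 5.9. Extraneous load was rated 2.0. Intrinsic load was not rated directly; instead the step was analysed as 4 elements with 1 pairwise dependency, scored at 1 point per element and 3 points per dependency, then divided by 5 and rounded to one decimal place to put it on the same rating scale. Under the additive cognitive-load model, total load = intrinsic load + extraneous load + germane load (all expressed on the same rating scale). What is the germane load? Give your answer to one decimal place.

2.5

Intrinsic (element-interactivity): (4 × 1 + 1 × 3) / 5 = 7 / 5 = 1.4000 → 1.4.
germane load = total − intrinsic − extraneous
             = 5.9 − 1.4 − 2.0 = 2.5.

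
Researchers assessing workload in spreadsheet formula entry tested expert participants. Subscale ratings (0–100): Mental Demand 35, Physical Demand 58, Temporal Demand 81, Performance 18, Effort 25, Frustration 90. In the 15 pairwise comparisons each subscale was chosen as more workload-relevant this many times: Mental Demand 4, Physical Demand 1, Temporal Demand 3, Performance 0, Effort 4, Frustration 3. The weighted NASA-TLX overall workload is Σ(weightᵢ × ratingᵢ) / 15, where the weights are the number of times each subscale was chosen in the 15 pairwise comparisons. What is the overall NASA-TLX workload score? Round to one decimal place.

The tallies are the weights (they sum to 15).
Weighted sum = 4·35 + 1·58 + 3·81 + 0·18 + 4·25 + 3·90
            = 140 + 58 + 243 + 0 + 100 + 270 = 811.
Overall workload = 811 / 15 = 54.0667 ≈ 54.1.

54.1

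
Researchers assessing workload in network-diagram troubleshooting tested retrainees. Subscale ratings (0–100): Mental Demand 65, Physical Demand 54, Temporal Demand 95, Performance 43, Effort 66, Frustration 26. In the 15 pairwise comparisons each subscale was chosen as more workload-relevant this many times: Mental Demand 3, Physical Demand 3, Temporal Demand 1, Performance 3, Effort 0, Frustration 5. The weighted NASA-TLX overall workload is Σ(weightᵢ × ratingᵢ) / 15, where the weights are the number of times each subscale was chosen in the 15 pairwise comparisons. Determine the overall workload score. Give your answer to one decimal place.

47.4

The tallies are the weights (they sum to 15).
Weighted sum = 3·65 + 3·54 + 1·95 + 3·43 + 0·66 + 5·26
            = 195 + 162 + 95 + 129 + 0 + 130 = 711.
Overall workload = 711 / 15 = 47.4000 ≈ 47.4.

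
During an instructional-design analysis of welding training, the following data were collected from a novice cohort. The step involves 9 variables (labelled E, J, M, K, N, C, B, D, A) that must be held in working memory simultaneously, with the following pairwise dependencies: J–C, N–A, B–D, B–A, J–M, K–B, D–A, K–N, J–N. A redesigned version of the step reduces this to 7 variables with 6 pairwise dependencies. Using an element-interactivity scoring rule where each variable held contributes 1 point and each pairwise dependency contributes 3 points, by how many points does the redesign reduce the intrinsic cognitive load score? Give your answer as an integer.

Original: 9 × 1 + 9 × 3 = 9 + 27 = 36.
Redesigned: 7 × 1 + 6 × 3 = 7 + 18 = 25.
Reduction = 36 − 25 = 11.

11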